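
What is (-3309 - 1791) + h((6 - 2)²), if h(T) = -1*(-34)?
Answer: -5066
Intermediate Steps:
h(T) = 34
(-3309 - 1791) + h((6 - 2)²) = (-3309 - 1791) + 34 = -5100 + 34 = -5066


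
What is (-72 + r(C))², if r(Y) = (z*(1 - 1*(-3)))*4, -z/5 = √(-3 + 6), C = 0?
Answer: 24384 + 11520*√3 ≈ 44337.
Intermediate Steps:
z = -5*√3 (z = -5*√(-3 + 6) = -5*√3 ≈ -8.6602)
r(Y) = -80*√3 (r(Y) = ((-5*√3)*(1 - 1*(-3)))*4 = ((-5*√3)*(1 + 3))*4 = (-5*√3*4)*4 = -20*√3*4 = -80*√3)
(-72 + r(C))² = (-72 - 80*√3)²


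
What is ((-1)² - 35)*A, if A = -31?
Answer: 1054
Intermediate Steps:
((-1)² - 35)*A = ((-1)² - 35)*(-31) = (1 - 35)*(-31) = -34*(-31) = 1054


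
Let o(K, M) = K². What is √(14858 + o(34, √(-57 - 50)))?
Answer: √16014 ≈ 126.55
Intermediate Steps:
√(14858 + o(34, √(-57 - 50))) = √(14858 + 34²) = √(14858 + 1156) = √16014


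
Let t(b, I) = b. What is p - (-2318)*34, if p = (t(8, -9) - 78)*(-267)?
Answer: 97502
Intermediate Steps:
p = 18690 (p = (8 - 78)*(-267) = -70*(-267) = 18690)
p - (-2318)*34 = 18690 - (-2318)*34 = 18690 - 1*(-78812) = 18690 + 78812 = 97502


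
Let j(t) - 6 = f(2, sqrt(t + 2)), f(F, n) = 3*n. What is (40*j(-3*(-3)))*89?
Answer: 21360 + 10680*sqrt(11) ≈ 56782.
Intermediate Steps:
j(t) = 6 + 3*sqrt(2 + t) (j(t) = 6 + 3*sqrt(t + 2) = 6 + 3*sqrt(2 + t))
(40*j(-3*(-3)))*89 = (40*(6 + 3*sqrt(2 - 3*(-3))))*89 = (40*(6 + 3*sqrt(2 + 9)))*89 = (40*(6 + 3*sqrt(11)))*89 = (240 + 120*sqrt(11))*89 = 21360 + 10680*sqrt(11)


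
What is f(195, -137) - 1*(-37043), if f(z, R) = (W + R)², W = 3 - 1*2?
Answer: 55539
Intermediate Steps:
W = 1 (W = 3 - 2 = 1)
f(z, R) = (1 + R)²
f(195, -137) - 1*(-37043) = (1 - 137)² - 1*(-37043) = (-136)² + 37043 = 18496 + 37043 = 55539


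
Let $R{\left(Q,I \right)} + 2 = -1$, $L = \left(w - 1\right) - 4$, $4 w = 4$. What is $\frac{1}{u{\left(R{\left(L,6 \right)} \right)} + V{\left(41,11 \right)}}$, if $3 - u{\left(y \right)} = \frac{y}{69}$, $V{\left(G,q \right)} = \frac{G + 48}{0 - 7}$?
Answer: $- \frac{161}{1557} \approx -0.1034$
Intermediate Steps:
$w = 1$ ($w = \frac{1}{4} \cdot 4 = 1$)
$V{\left(G,q \right)} = - \frac{48}{7} - \frac{G}{7}$ ($V{\left(G,q \right)} = \frac{48 + G}{-7} = \left(48 + G\right) \left(- \frac{1}{7}\right) = - \frac{48}{7} - \frac{G}{7}$)
$L = -4$ ($L = \left(1 - 1\right) - 4 = 0 - 4 = -4$)
$R{\left(Q,I \right)} = -3$ ($R{\left(Q,I \right)} = -2 - 1 = -3$)
$u{\left(y \right)} = 3 - \frac{y}{69}$
$\frac{1}{u{\left(R{\left(L,6 \right)} \right)} + V{\left(41,11 \right)}} = \frac{1}{\left(3 - - \frac{1}{23}\right) - \frac{89}{7}} = \frac{1}{\left(3 + \frac{1}{23}\right) - \frac{89}{7}} = \frac{1}{\frac{70}{23} - \frac{89}{7}} = \frac{1}{- \frac{1557}{161}} = - \frac{161}{1557}$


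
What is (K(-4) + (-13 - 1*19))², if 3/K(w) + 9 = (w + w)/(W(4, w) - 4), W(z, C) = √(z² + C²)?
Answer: 13315273/12769 - 43788*√2/12769 ≈ 1037.9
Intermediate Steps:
W(z, C) = √(C² + z²)
K(w) = 3/(-9 + 2*w/(-4 + √(16 + w²))) (K(w) = 3/(-9 + (w + w)/(√(w² + 4²) - 4)) = 3/(-9 + (2*w)/(√(w² + 16) - 4)) = 3/(-9 + (2*w)/(√(16 + w²) - 4)) = 3/(-9 + (2*w)/(-4 + √(16 + w²))) = 3/(-9 + 2*w/(-4 + √(16 + w²))))
(K(-4) + (-13 - 1*19))² = (3*(-4 + √(16 + (-4)²))/(36 - 9*√(16 + (-4)²) + 2*(-4)) + (-13 - 1*19))² = (3*(-4 + √(16 + 16))/(36 - 9*√(16 + 16) - 8) + (-13 - 19))² = (3*(-4 + √32)/(36 - 36*√2 - 8) - 32)² = (3*(-4 + 4*√2)/(36 - 36*√2 - 8) - 32)² = (3*(-4 + 4*√2)/(28 - 36*√2) - 32)² = (-32 + 3*(-4 + 4*√2)/(28 - 36*√2))²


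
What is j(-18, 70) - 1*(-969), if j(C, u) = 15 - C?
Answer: 1002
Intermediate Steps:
j(-18, 70) - 1*(-969) = (15 - 1*(-18)) - 1*(-969) = (15 + 18) + 969 = 33 + 969 = 1002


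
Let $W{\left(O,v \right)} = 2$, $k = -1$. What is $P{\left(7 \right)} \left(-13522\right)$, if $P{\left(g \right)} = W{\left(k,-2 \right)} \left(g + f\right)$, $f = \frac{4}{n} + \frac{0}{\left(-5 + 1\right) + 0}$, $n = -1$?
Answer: $-81132$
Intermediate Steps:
$f = -4$ ($f = \frac{4}{-1} + \frac{0}{\left(-5 + 1\right) + 0} = 4 \left(-1\right) + \frac{0}{-4 + 0} = -4 + \frac{0}{-4} = -4 + 0 \left(- \frac{1}{4}\right) = -4 + 0 = -4$)
$P{\left(g \right)} = -8 + 2 g$ ($P{\left(g \right)} = 2 \left(g - 4\right) = 2 \left(-4 + g\right) = -8 + 2 g$)
$P{\left(7 \right)} \left(-13522\right) = \left(-8 + 2 \cdot 7\right) \left(-13522\right) = \left(-8 + 14\right) \left(-13522\right) = 6 \left(-13522\right) = -81132$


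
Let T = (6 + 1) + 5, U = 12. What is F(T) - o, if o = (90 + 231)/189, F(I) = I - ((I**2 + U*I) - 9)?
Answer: -16928/63 ≈ -268.70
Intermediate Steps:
T = 12 (T = 7 + 5 = 12)
F(I) = 9 - I**2 - 11*I (F(I) = I - ((I**2 + 12*I) - 9) = I - (-9 + I**2 + 12*I) = I + (9 - I**2 - 12*I) = 9 - I**2 - 11*I)
o = 107/63 (o = 321*(1/189) = 107/63 ≈ 1.6984)
F(T) - o = (9 - 1*12**2 - 11*12) - 1*107/63 = (9 - 1*144 - 132) - 107/63 = (9 - 144 - 132) - 107/63 = -267 - 107/63 = -16928/63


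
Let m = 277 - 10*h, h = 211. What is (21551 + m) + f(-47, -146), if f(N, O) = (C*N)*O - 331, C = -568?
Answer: -3878229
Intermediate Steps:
f(N, O) = -331 - 568*N*O (f(N, O) = (-568*N)*O - 331 = -568*N*O - 331 = -331 - 568*N*O)
m = -1833 (m = 277 - 10*211 = 277 - 2110 = -1833)
(21551 + m) + f(-47, -146) = (21551 - 1833) + (-331 - 568*(-47)*(-146)) = 19718 + (-331 - 3897616) = 19718 - 3897947 = -3878229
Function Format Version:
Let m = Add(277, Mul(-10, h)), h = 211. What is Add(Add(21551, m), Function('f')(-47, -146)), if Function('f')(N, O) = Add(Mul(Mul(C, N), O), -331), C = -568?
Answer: -3878229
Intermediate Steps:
Function('f')(N, O) = Add(-331, Mul(-568, N, O)) (Function('f')(N, O) = Add(Mul(Mul(-568, N), O), -331) = Add(Mul(-568, N, O), -331) = Add(-331, Mul(-568, N, O)))
m = -1833 (m = Add(277, Mul(-10, 211)) = Add(277, -2110) = -1833)
Add(Add(21551, m), Function('f')(-47, -146)) = Add(Add(21551, -1833), Add(-331, Mul(-568, -47, -146))) = Add(19718, Add(-331, -3897616)) = Add(19718, -3897947) = -3878229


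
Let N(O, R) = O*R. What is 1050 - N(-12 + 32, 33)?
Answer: 390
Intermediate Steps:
1050 - N(-12 + 32, 33) = 1050 - (-12 + 32)*33 = 1050 - 20*33 = 1050 - 1*660 = 1050 - 660 = 390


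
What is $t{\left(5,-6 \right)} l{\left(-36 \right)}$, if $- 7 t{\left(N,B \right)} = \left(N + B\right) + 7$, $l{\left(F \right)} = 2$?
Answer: $- \frac{12}{7} \approx -1.7143$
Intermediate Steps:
$t{\left(N,B \right)} = -1 - \frac{B}{7} - \frac{N}{7}$ ($t{\left(N,B \right)} = - \frac{\left(N + B\right) + 7}{7} = - \frac{\left(B + N\right) + 7}{7} = - \frac{7 + B + N}{7} = -1 - \frac{B}{7} - \frac{N}{7}$)
$t{\left(5,-6 \right)} l{\left(-36 \right)} = \left(-1 - - \frac{6}{7} - \frac{5}{7}\right) 2 = \left(-1 + \frac{6}{7} - \frac{5}{7}\right) 2 = \left(- \frac{6}{7}\right) 2 = - \frac{12}{7}$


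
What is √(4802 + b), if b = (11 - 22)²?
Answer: 3*√547 ≈ 70.164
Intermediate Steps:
b = 121 (b = (-11)² = 121)
√(4802 + b) = √(4802 + 121) = √4923 = 3*√547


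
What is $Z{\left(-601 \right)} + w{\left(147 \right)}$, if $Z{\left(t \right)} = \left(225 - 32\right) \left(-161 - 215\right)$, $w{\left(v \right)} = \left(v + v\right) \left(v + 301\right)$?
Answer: $59144$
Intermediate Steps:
$w{\left(v \right)} = 2 v \left(301 + v\right)$
$Z{\left(t \right)} = -72568$ ($Z{\left(t \right)} = 193 \left(-376\right) = -72568$)
$Z{\left(-601 \right)} + w{\left(147 \right)} = -72568 + 2 \cdot 147 \left(301 + 147\right) = -72568 + 2 \cdot 147 \cdot 448 = -72568 + 131712 = 59144$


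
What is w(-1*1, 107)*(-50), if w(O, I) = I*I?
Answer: -572450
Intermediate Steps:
w(O, I) = I²
w(-1*1, 107)*(-50) = 107²*(-50) = 11449*(-50) = -572450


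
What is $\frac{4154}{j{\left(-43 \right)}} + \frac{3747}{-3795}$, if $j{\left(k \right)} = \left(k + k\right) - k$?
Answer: $- \frac{5308517}{54395} \approx -97.592$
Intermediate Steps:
$j{\left(k \right)} = k$ ($j{\left(k \right)} = 2 k - k = k$)
$\frac{4154}{j{\left(-43 \right)}} + \frac{3747}{-3795} = \frac{4154}{-43} + \frac{3747}{-3795} = 4154 \left(- \frac{1}{43}\right) + 3747 \left(- \frac{1}{3795}\right) = - \frac{4154}{43} - \frac{1249}{1265} = - \frac{5308517}{54395}$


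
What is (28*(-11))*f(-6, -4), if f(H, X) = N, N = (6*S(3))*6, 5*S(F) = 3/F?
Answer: -11088/5 ≈ -2217.6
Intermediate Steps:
S(F) = 3/(5*F) (S(F) = (3/F)/5 = 3/(5*F))
N = 36/5 (N = (6*((3/5)/3))*6 = (6*((3/5)*(1/3)))*6 = (6*(1/5))*6 = (6/5)*6 = 36/5 ≈ 7.2000)
f(H, X) = 36/5
(28*(-11))*f(-6, -4) = (28*(-11))*(36/5) = -308*36/5 = -11088/5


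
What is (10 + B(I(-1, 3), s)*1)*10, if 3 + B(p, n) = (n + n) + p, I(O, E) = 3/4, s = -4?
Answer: -5/2 ≈ -2.5000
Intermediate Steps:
I(O, E) = ¾ (I(O, E) = 3*(¼) = ¾)
B(p, n) = -3 + p + 2*n (B(p, n) = -3 + ((n + n) + p) = -3 + (2*n + p) = -3 + (p + 2*n) = -3 + p + 2*n)
(10 + B(I(-1, 3), s)*1)*10 = (10 + (-3 + ¾ + 2*(-4))*1)*10 = (10 + (-3 + ¾ - 8)*1)*10 = (10 - 41/4*1)*10 = (10 - 41/4)*10 = -¼*10 = -5/2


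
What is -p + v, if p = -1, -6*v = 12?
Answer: -1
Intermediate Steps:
v = -2 (v = -⅙*12 = -2)
-p + v = -1*(-1) - 2 = 1 - 2 = -1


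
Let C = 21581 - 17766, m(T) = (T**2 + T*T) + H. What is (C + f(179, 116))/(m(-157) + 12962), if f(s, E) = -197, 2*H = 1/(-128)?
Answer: 34304/590317 ≈ 0.058111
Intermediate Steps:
H = -1/256 (H = (1/2)/(-128) = (1/2)*(-1/128) = -1/256 ≈ -0.0039063)
m(T) = -1/256 + 2*T**2 (m(T) = (T**2 + T*T) - 1/256 = (T**2 + T**2) - 1/256 = 2*T**2 - 1/256 = -1/256 + 2*T**2)
C = 3815
(C + f(179, 116))/(m(-157) + 12962) = (3815 - 197)/((-1/256 + 2*(-157)**2) + 12962) = 3618/((-1/256 + 2*24649) + 12962) = 3618/((-1/256 + 49298) + 12962) = 3618/(12620287/256 + 12962) = 3618/(15938559/256) = 3618*(256/15938559) = 34304/590317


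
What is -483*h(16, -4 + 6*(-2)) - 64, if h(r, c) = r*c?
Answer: 123584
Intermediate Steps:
h(r, c) = c*r
-483*h(16, -4 + 6*(-2)) - 64 = -483*(-4 + 6*(-2))*16 - 64 = -483*(-4 - 12)*16 - 64 = -(-7728)*16 - 64 = -483*(-256) - 64 = 123648 - 64 = 123584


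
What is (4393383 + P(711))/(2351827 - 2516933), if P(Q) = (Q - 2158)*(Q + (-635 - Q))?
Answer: -2656114/82553 ≈ -32.175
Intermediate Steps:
P(Q) = 1370330 - 635*Q (P(Q) = (-2158 + Q)*(-635) = 1370330 - 635*Q)
(4393383 + P(711))/(2351827 - 2516933) = (4393383 + (1370330 - 635*711))/(2351827 - 2516933) = (4393383 + (1370330 - 451485))/(-165106) = (4393383 + 918845)*(-1/165106) = 5312228*(-1/165106) = -2656114/82553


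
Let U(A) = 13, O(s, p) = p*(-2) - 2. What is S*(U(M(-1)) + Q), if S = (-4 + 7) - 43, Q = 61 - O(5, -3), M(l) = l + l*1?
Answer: -2800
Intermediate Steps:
O(s, p) = -2 - 2*p (O(s, p) = -2*p - 2 = -2 - 2*p)
M(l) = 2*l (M(l) = l + l = 2*l)
Q = 57 (Q = 61 - (-2 - 2*(-3)) = 61 - (-2 + 6) = 61 - 1*4 = 61 - 4 = 57)
S = -40 (S = 3 - 43 = -40)
S*(U(M(-1)) + Q) = -40*(13 + 57) = -40*70 = -2800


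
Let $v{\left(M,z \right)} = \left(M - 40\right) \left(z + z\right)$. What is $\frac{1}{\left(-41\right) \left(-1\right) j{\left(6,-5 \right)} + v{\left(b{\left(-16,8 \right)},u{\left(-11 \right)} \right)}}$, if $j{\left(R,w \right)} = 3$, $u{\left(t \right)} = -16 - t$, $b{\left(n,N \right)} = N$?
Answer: $\frac{1}{443} \approx 0.0022573$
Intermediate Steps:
$v{\left(M,z \right)} = 2 z \left(-40 + M\right)$ ($v{\left(M,z \right)} = \left(-40 + M\right) 2 z = 2 z \left(-40 + M\right)$)
$\frac{1}{\left(-41\right) \left(-1\right) j{\left(6,-5 \right)} + v{\left(b{\left(-16,8 \right)},u{\left(-11 \right)} \right)}} = \frac{1}{\left(-41\right) \left(-1\right) 3 + 2 \left(-16 - -11\right) \left(-40 + 8\right)} = \frac{1}{41 \cdot 3 + 2 \left(-16 + 11\right) \left(-32\right)} = \frac{1}{123 + 2 \left(-5\right) \left(-32\right)} = \frac{1}{123 + 320} = \frac{1}{443}$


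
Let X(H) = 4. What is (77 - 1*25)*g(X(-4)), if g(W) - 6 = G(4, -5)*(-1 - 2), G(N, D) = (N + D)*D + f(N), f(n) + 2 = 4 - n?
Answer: -156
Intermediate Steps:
f(n) = 2 - n (f(n) = -2 + (4 - n) = 2 - n)
G(N, D) = 2 - N + D*(D + N) (G(N, D) = (N + D)*D + (2 - N) = (D + N)*D + (2 - N) = D*(D + N) + (2 - N) = 2 - N + D*(D + N))
g(W) = -3 (g(W) = 6 + (2 + (-5)**2 - 1*4 - 5*4)*(-1 - 2) = 6 + (2 + 25 - 4 - 20)*(-3) = 6 + 3*(-3) = 6 - 9 = -3)
(77 - 1*25)*g(X(-4)) = (77 - 1*25)*(-3) = (77 - 25)*(-3) = 52*(-3) = -156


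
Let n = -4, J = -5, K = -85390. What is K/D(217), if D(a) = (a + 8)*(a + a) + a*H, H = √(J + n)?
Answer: -4269500/4882717 + 85390*I/14648151 ≈ -0.87441 + 0.0058294*I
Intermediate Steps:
H = 3*I (H = √(-5 - 4) = √(-9) = 3*I ≈ 3.0*I)
D(a) = 2*a*(8 + a) + 3*I*a (D(a) = (a + 8)*(a + a) + a*(3*I) = (8 + a)*(2*a) + 3*I*a = 2*a*(8 + a) + 3*I*a)
K/D(217) = -85390*1/(217*(16 + 2*217 + 3*I)) = -85390*1/(217*(16 + 434 + 3*I)) = -(4269500/4882717 - 85390*I/14648151) = -85390*(97650 - 651*I)/9535946301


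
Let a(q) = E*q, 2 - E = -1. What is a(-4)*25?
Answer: -300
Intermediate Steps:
E = 3 (E = 2 - 1*(-1) = 2 + 1 = 3)
a(q) = 3*q
a(-4)*25 = (3*(-4))*25 = -12*25 = -300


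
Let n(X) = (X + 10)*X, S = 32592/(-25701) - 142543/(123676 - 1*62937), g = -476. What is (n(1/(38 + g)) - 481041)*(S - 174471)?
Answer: 232732206698645146511125/2772950548277 ≈ 8.3929e+10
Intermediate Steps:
S = -1881034377/520351013 (S = 32592*(-1/25701) - 142543/(123676 - 62937) = -10864/8567 - 142543/60739 = -1881034377/520351013 ≈ -3.6149)
n(X) = X*(10 + X) (n(X) = (10 + X)*X = X*(10 + X))
(n(1/(38 + g)) - 481041)*(S - 174471) = ((10 + 1/(38 - 476))/(38 - 476) - 481041)*(-1881034377/520351013 - 174471) = ((10 + 1/(-438))/(-438) - 481041)*(-90788042623500/520351013) = (-(10 - 1/438)/438 - 481041)*(-90788042623500/520351013) = (-1/438*4379/438 - 481041)*(-90788042623500/520351013) = (-4379/191844 - 481041)*(-90788042623500/520351013) = -92284833983/191844*(-90788042623500/520351013) = 232732206698645146511125/2772950548277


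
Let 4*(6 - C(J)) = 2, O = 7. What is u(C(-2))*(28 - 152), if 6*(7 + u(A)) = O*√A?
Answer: 868 - 217*√22/3 ≈ 528.73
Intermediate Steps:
C(J) = 11/2 (C(J) = 6 - ¼*2 = 6 - ½ = 11/2)
u(A) = -7 + 7*√A/6 (u(A) = -7 + (7*√A)/6 = -7 + 7*√A/6)
u(C(-2))*(28 - 152) = (-7 + 7*√(11/2)/6)*(28 - 152) = (-7 + 7*(√22/2)/6)*(-124) = (-7 + 7*√22/12)*(-124) = 868 - 217*√22/3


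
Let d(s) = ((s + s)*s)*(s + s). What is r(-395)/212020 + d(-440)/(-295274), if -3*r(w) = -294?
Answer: 18060718914213/15650998370 ≈ 1154.0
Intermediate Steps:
r(w) = 98 (r(w) = -⅓*(-294) = 98)
d(s) = 4*s³ (d(s) = ((2*s)*s)*(2*s) = (2*s²)*(2*s) = 4*s³)
r(-395)/212020 + d(-440)/(-295274) = 98/212020 + (4*(-440)³)/(-295274) = 98*(1/212020) + (4*(-85184000))*(-1/295274) = 49/106010 - 340736000*(-1/295274) = 49/106010 + 170368000/147637 = 18060718914213/15650998370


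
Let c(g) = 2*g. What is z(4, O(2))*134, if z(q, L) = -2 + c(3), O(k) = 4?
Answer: 536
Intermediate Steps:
z(q, L) = 4 (z(q, L) = -2 + 2*3 = -2 + 6 = 4)
z(4, O(2))*134 = 4*134 = 536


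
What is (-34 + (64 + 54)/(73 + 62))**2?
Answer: 19998784/18225 ≈ 1097.3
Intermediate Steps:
(-34 + (64 + 54)/(73 + 62))**2 = (-34 + 118/135)**2 = (-4472/135)**2 = 19998784/18225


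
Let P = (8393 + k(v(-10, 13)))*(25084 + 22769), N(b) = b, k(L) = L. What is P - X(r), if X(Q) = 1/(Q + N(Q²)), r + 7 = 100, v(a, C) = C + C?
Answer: 3521928065993/8742 ≈ 4.0287e+8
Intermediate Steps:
v(a, C) = 2*C
r = 93 (r = -7 + 100 = 93)
X(Q) = 1/(Q + Q²)
P = 402874407 (P = (8393 + 2*13)*(25084 + 22769) = (8393 + 26)*47853 = 8419*47853 = 402874407)
P - X(r) = 402874407 - 1/(93*(1 + 93)) = 402874407 - 1/(93*94) = 402874407 - 1*1/8742 = 402874407 - 1/8742 = 3521928065993/8742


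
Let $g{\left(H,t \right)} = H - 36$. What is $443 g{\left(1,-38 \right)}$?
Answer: $-15505$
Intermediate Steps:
$g{\left(H,t \right)} = -36 + H$
$443 g{\left(1,-38 \right)} = 443 \left(-36 + 1\right) = 443 \left(-35\right) = -15505$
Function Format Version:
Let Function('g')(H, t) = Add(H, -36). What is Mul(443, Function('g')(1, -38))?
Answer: -15505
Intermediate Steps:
Function('g')(H, t) = Add(-36, H)
Mul(443, Function('g')(1, -38)) = Mul(443, Add(-36, 1)) = Mul(443, -35) = -15505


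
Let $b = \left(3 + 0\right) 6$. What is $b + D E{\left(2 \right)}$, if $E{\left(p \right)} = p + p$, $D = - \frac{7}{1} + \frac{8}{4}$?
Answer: $-2$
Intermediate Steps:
$D = -5$ ($D = \left(-7\right) 1 + 8 \cdot \frac{1}{4} = -7 + 2 = -5$)
$E{\left(p \right)} = 2 p$
$b = 18$ ($b = 3 \cdot 6 = 18$)
$b + D E{\left(2 \right)} = 18 - 5 \cdot 2 \cdot 2 = 18 - 20 = -2$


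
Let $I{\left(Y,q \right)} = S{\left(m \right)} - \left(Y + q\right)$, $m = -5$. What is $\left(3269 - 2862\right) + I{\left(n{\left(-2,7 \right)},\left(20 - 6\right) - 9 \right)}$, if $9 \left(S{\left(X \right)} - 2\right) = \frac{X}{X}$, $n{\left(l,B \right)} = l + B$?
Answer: $\frac{3592}{9} \approx 399.11$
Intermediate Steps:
$n{\left(l,B \right)} = B + l$
$S{\left(X \right)} = \frac{19}{9}$ ($S{\left(X \right)} = 2 + \frac{X \frac{1}{X}}{9} = 2 + \frac{1}{9} \cdot 1 = 2 + \frac{1}{9} = \frac{19}{9}$)
$I{\left(Y,q \right)} = \frac{19}{9} - Y - q$ ($I{\left(Y,q \right)} = \frac{19}{9} - \left(Y + q\right) = \frac{19}{9} - Y - q$)
$\left(3269 - 2862\right) + I{\left(n{\left(-2,7 \right)},\left(20 - 6\right) - 9 \right)} = \left(3269 - 2862\right) - \frac{71}{9} = 407 - \frac{71}{9} = \frac{3592}{9}$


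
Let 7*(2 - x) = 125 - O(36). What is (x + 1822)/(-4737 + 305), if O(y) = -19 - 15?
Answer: -12609/31024 ≈ -0.40643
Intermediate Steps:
O(y) = -34
x = -145/7 (x = 2 - (125 - 1*(-34))/7 = 2 - (125 + 34)/7 = 2 - ⅐*159 = 2 - 159/7 = -145/7 ≈ -20.714)
(x + 1822)/(-4737 + 305) = (-145/7 + 1822)/(-4737 + 305) = (12609/7)/(-4432) = (12609/7)*(-1/4432) = -12609/31024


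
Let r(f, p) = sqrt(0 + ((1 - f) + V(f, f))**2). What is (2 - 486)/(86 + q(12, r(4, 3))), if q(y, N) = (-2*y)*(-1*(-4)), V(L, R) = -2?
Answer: 242/5 ≈ 48.400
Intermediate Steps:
r(f, p) = sqrt((-1 - f)**2) (r(f, p) = sqrt(0 + ((1 - f) - 2)**2) = sqrt(0 + (-1 - f)**2) = sqrt((-1 - f)**2))
q(y, N) = -8*y (q(y, N) = -2*y*4 = -8*y)
(2 - 486)/(86 + q(12, r(4, 3))) = (2 - 486)/(86 - 8*12) = -484/(86 - 96) = -484/(-10) = -484*(-1/10) = 242/5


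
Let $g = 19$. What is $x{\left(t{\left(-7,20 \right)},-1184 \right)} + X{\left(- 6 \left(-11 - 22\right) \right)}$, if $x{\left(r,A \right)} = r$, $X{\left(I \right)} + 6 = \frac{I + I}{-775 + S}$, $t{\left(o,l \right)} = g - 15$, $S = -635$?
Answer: $- \frac{536}{235} \approx -2.2808$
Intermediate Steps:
$t{\left(o,l \right)} = 4$ ($t{\left(o,l \right)} = 19 - 15 = 4$)
$X{\left(I \right)} = -6 - \frac{I}{705}$ ($X{\left(I \right)} = -6 + \frac{I + I}{-775 - 635} = -6 + \frac{2 I}{-1410} = -6 + 2 I \left(- \frac{1}{1410}\right) = -6 - \frac{I}{705}$)
$x{\left(t{\left(-7,20 \right)},-1184 \right)} + X{\left(- 6 \left(-11 - 22\right) \right)} = 4 - \left(6 + \frac{\left(-6\right) \left(-11 - 22\right)}{705}\right) = 4 - \left(6 + \frac{\left(-6\right) \left(-33\right)}{705}\right) = 4 - \frac{1476}{235} = - \frac{536}{235}$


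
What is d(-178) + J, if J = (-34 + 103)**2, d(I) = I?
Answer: 4583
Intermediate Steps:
J = 4761 (J = 69**2 = 4761)
d(-178) + J = -178 + 4761 = 4583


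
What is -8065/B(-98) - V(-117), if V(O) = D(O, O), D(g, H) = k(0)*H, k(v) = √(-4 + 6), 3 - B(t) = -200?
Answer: -8065/203 + 117*√2 ≈ 125.73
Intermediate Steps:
B(t) = 203 (B(t) = 3 - 1*(-200) = 3 + 200 = 203)
k(v) = √2
D(g, H) = H*√2 (D(g, H) = √2*H = H*√2)
V(O) = O*√2
-8065/B(-98) - V(-117) = -8065/203 - (-117)*√2 = -8065*1/203 + 117*√2 = -8065/203 + 117*√2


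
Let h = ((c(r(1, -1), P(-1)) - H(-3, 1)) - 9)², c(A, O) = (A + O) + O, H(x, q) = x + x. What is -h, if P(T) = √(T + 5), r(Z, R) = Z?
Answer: -4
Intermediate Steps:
P(T) = √(5 + T)
H(x, q) = 2*x
c(A, O) = A + 2*O
h = 4 (h = (((1 + 2*√(5 - 1)) - 2*(-3)) - 9)² = (((1 + 2*√4) - 1*(-6)) - 9)² = (((1 + 2*2) + 6) - 9)² = (((1 + 4) + 6) - 9)² = ((5 + 6) - 9)² = (11 - 9)² = 2² = 4)
-h = -1*4 = -4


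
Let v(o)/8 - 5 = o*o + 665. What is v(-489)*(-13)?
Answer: -24938264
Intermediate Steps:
v(o) = 5360 + 8*o² (v(o) = 40 + 8*(o*o + 665) = 40 + 8*(o² + 665) = 40 + 8*(665 + o²) = 40 + (5320 + 8*o²) = 5360 + 8*o²)
v(-489)*(-13) = (5360 + 8*(-489)²)*(-13) = (5360 + 8*239121)*(-13) = (5360 + 1912968)*(-13) = 1918328*(-13) = -24938264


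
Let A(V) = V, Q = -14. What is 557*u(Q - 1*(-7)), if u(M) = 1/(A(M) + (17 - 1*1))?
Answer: 557/9 ≈ 61.889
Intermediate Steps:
u(M) = 1/(16 + M) (u(M) = 1/(M + (17 - 1*1)) = 1/(M + (17 - 1)) = 1/(M + 16) = 1/(16 + M))
557*u(Q - 1*(-7)) = 557/(16 + (-14 - 1*(-7))) = 557/(16 + (-14 + 7)) = 557/(16 - 7) = 557/9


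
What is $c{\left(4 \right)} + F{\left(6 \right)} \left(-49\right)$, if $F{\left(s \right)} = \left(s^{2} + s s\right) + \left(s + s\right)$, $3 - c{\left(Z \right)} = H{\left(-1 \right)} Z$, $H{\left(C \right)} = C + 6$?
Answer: $-4133$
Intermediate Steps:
$H{\left(C \right)} = 6 + C$
$c{\left(Z \right)} = 3 - 5 Z$ ($c{\left(Z \right)} = 3 - \left(6 - 1\right) Z = 3 - 5 Z$)
$F{\left(s \right)} = 2 s + 2 s^{2}$ ($F{\left(s \right)} = \left(s^{2} + s^{2}\right) + 2 s = 2 s^{2} + 2 s = 2 s + 2 s^{2}$)
$c{\left(4 \right)} + F{\left(6 \right)} \left(-49\right) = \left(3 - 20\right) + 2 \cdot 6 \left(1 + 6\right) \left(-49\right) = \left(3 - 20\right) + 2 \cdot 6 \cdot 7 \left(-49\right) = -17 + 84 \left(-49\right) = -17 - 4116 = -4133$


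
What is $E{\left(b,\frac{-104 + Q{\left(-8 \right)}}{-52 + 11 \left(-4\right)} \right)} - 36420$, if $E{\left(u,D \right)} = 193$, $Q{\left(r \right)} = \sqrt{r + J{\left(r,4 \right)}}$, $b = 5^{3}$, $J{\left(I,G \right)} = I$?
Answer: $-36227$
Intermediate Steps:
$b = 125$
$Q{\left(r \right)} = \sqrt{2} \sqrt{r}$ ($Q{\left(r \right)} = \sqrt{r + r} = \sqrt{2 r} = \sqrt{2} \sqrt{r}$)
$E{\left(b,\frac{-104 + Q{\left(-8 \right)}}{-52 + 11 \left(-4\right)} \right)} - 36420 = 193 - 36420 = -36227$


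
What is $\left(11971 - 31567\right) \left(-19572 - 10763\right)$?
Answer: $594444660$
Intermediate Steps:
$\left(11971 - 31567\right) \left(-19572 - 10763\right) = \left(-19596\right) \left(-30335\right) = 594444660$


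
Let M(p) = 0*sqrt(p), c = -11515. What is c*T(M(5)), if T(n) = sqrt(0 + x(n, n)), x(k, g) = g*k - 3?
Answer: -11515*I*sqrt(3) ≈ -19945.0*I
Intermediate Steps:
x(k, g) = -3 + g*k
M(p) = 0
T(n) = sqrt(-3 + n**2) (T(n) = sqrt(0 + (-3 + n*n)) = sqrt(0 + (-3 + n**2)) = sqrt(-3 + n**2))
c*T(M(5)) = -11515*sqrt(-3 + 0**2) = -11515*sqrt(-3 + 0) = -11515*I*sqrt(3)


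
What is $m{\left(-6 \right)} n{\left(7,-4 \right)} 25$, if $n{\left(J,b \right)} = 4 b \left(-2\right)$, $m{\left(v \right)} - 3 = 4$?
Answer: $5600$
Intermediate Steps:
$m{\left(v \right)} = 7$ ($m{\left(v \right)} = 3 + 4 = 7$)
$n{\left(J,b \right)} = - 8 b$
$m{\left(-6 \right)} n{\left(7,-4 \right)} 25 = 7 \left(\left(-8\right) \left(-4\right)\right) 25 = 7 \cdot 32 \cdot 25 = 224 \cdot 25 = 5600$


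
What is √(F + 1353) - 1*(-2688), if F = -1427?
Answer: 2688 + I*√74 ≈ 2688.0 + 8.6023*I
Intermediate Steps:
√(F + 1353) - 1*(-2688) = √(-1427 + 1353) - 1*(-2688) = √(-74) + 2688 = I*√74 + 2688 = 2688 + I*√74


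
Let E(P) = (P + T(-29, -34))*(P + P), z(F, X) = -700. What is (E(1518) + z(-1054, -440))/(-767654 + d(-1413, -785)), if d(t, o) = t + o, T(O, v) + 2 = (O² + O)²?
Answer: -501592565/192463 ≈ -2606.2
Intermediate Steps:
T(O, v) = -2 + (O + O²)² (T(O, v) = -2 + (O² + O)² = -2 + (O + O²)²)
d(t, o) = o + t
E(P) = 2*P*(659342 + P) (E(P) = (P + (-2 + (-29)²*(1 - 29)²))*(P + P) = (P + (-2 + 841*(-28)²))*(2*P) = (P + (-2 + 841*784))*(2*P) = (P + (-2 + 659344))*(2*P) = (P + 659342)*(2*P) = (659342 + P)*(2*P) = 2*P*(659342 + P))
(E(1518) + z(-1054, -440))/(-767654 + d(-1413, -785)) = (2*1518*(659342 + 1518) - 700)/(-767654 + (-785 - 1413)) = (2*1518*660860 - 700)/(-767654 - 2198) = (2006370960 - 700)/(-769852) = 2006370260*(-1/769852) = -501592565/192463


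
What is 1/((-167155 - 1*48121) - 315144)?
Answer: -1/530420 ≈ -1.8853e-6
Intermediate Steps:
1/((-167155 - 1*48121) - 315144) = 1/((-167155 - 48121) - 315144) = 1/(-215276 - 315144) = 1/(-530420) = -1/530420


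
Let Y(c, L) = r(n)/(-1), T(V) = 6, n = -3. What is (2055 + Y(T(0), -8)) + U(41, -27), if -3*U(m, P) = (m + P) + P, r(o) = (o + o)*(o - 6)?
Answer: 6016/3 ≈ 2005.3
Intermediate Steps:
r(o) = 2*o*(-6 + o) (r(o) = (2*o)*(-6 + o) = 2*o*(-6 + o))
U(m, P) = -2*P/3 - m/3 (U(m, P) = -((m + P) + P)/3 = -((P + m) + P)/3 = -(m + 2*P)/3 = -2*P/3 - m/3)
Y(c, L) = -54 (Y(c, L) = (2*(-3)*(-6 - 3))/(-1) = (2*(-3)*(-9))*(-1) = 54*(-1) = -54)
(2055 + Y(T(0), -8)) + U(41, -27) = (2055 - 54) + (-⅔*(-27) - ⅓*41) = 2001 + (18 - 41/3) = 2001 + 13/3 = 6016/3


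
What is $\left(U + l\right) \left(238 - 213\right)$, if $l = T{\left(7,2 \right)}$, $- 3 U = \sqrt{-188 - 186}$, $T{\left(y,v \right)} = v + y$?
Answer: $225 - \frac{25 i \sqrt{374}}{3} \approx 225.0 - 161.16 i$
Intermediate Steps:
$U = - \frac{i \sqrt{374}}{3}$ ($U = - \frac{\sqrt{-188 - 186}}{3} = - \frac{\sqrt{-374}}{3} = - \frac{i \sqrt{374}}{3} \approx - 6.4464 i$)
$l = 9$ ($l = 2 + 7 = 9$)
$\left(U + l\right) \left(238 - 213\right) = \left(- \frac{i \sqrt{374}}{3} + 9\right) \left(238 - 213\right) = \left(9 - \frac{i \sqrt{374}}{3}\right) 25 = 225 - \frac{25 i \sqrt{374}}{3}$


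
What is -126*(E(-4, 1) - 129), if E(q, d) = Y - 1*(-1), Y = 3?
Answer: 15750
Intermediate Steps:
E(q, d) = 4 (E(q, d) = 3 - 1*(-1) = 3 + 1 = 4)
-126*(E(-4, 1) - 129) = -126*(4 - 129) = -126*(-125) = 15750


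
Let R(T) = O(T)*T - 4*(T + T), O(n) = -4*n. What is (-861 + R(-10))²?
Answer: 1394761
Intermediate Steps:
R(T) = -8*T - 4*T² (R(T) = (-4*T)*T - 4*(T + T) = -4*T² - 8*T = -8*T - 4*T²)
(-861 + R(-10))² = (-861 - 4*(-10)*(2 - 10))² = (-861 - 4*(-10)*(-8))² = (-861 - 320)² = (-1181)² = 1394761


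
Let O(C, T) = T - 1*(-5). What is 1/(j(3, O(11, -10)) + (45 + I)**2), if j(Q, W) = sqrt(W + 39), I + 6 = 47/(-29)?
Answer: 494111048/690366277791 - 707281*sqrt(34)/1380732555582 ≈ 0.00071274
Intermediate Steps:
I = -221/29 (I = -6 + 47/(-29) = -6 + 47*(-1/29) = -6 - 47/29 = -221/29 ≈ -7.6207)
O(C, T) = 5 + T (O(C, T) = T + 5 = 5 + T)
j(Q, W) = sqrt(39 + W)
1/(j(3, O(11, -10)) + (45 + I)**2) = 1/(sqrt(39 + (5 - 10)) + (45 - 221/29)**2) = 1/(sqrt(39 - 5) + (1084/29)**2) = 1/(sqrt(34) + 1175056/841) = 1/(1175056/841 + sqrt(34))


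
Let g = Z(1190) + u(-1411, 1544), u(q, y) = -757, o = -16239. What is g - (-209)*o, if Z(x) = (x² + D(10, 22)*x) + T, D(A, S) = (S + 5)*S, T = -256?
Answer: -1272004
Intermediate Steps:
D(A, S) = S*(5 + S) (D(A, S) = (5 + S)*S = S*(5 + S))
Z(x) = -256 + x² + 594*x (Z(x) = (x² + (22*(5 + 22))*x) - 256 = (x² + (22*27)*x) - 256 = (x² + 594*x) - 256 = -256 + x² + 594*x)
g = 2121947 (g = (-256 + 1190² + 594*1190) - 757 = (-256 + 1416100 + 706860) - 757 = 2122704 - 757 = 2121947)
g - (-209)*o = 2121947 - (-209)*(-16239) = 2121947 - 1*3393951 = 2121947 - 3393951 = -1272004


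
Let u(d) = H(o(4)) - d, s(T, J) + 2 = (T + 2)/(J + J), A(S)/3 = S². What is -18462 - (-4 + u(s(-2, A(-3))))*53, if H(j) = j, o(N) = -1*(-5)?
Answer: -18621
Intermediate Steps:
o(N) = 5
A(S) = 3*S²
s(T, J) = -2 + (2 + T)/(2*J) (s(T, J) = -2 + (T + 2)/(J + J) = -2 + (2 + T)/((2*J)) = -2 + (2 + T)*(1/(2*J)) = -2 + (2 + T)/(2*J))
u(d) = 5 - d
-18462 - (-4 + u(s(-2, A(-3))))*53 = -18462 - (-4 + (5 - (2 - 2 - 12*(-3)²)/(2*(3*(-3)²))))*53 = -18462 - (-4 + (5 - (2 - 2 - 12*9)/(2*(3*9))))*53 = -18462 - (-4 + (5 - (2 - 2 - 4*27)/(2*27)))*53 = -18462 - (-4 + (5 - (2 - 2 - 108)/(2*27)))*53 = -18462 - (-4 + (5 - (-108)/(2*27)))*53 = -18462 - (-4 + (5 - 1*(-2)))*53 = -18462 - (-4 + (5 + 2))*53 = -18462 - (-4 + 7)*53 = -18462 - 3*53 = -18462 - 1*159 = -18462 - 159 = -18621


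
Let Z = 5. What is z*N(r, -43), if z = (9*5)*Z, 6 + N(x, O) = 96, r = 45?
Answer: 20250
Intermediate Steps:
N(x, O) = 90 (N(x, O) = -6 + 96 = 90)
z = 225 (z = (9*5)*5 = 45*5 = 225)
z*N(r, -43) = 225*90 = 20250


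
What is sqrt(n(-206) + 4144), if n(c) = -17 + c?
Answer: sqrt(3921) ≈ 62.618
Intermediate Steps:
sqrt(n(-206) + 4144) = sqrt((-17 - 206) + 4144) = sqrt(-223 + 4144) = sqrt(3921)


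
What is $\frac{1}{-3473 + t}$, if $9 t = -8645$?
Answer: $- \frac{9}{39902} \approx -0.00022555$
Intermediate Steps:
$t = - \frac{8645}{9}$ ($t = \frac{1}{9} \left(-8645\right) = - \frac{8645}{9} \approx -960.56$)
$\frac{1}{-3473 + t} = \frac{1}{-3473 - \frac{8645}{9}} = \frac{1}{- \frac{39902}{9}} = - \frac{9}{39902}$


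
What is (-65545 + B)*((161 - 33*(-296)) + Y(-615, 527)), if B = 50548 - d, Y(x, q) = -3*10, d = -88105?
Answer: 723696092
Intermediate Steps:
Y(x, q) = -30
B = 138653 (B = 50548 - 1*(-88105) = 50548 + 88105 = 138653)
(-65545 + B)*((161 - 33*(-296)) + Y(-615, 527)) = (-65545 + 138653)*((161 - 33*(-296)) - 30) = 73108*((161 + 9768) - 30) = 73108*(9929 - 30) = 73108*9899 = 723696092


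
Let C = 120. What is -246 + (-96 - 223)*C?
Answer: -38526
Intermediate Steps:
-246 + (-96 - 223)*C = -246 + (-96 - 223)*120 = -246 - 319*120 = -246 - 38280 = -38526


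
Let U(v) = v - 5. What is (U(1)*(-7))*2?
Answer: 56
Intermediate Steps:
U(v) = -5 + v
(U(1)*(-7))*2 = ((-5 + 1)*(-7))*2 = -4*(-7)*2 = 28*2 = 56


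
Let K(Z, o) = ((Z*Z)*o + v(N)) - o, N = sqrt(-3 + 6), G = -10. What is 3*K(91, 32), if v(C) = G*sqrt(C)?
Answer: 794880 - 30*3**(1/4) ≈ 7.9484e+5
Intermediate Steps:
N = sqrt(3) ≈ 1.7320
v(C) = -10*sqrt(C)
K(Z, o) = -o - 10*3**(1/4) + o*Z**2 (K(Z, o) = ((Z*Z)*o - 10*3**(1/4)) - o = (Z**2*o - 10*3**(1/4)) - o = (o*Z**2 - 10*3**(1/4)) - o = (-10*3**(1/4) + o*Z**2) - o = -o - 10*3**(1/4) + o*Z**2)
3*K(91, 32) = 3*(-1*32 - 10*3**(1/4) + 32*91**2) = 3*(-32 - 10*3**(1/4) + 32*8281) = 3*(-32 - 10*3**(1/4) + 264992) = 3*(264960 - 10*3**(1/4)) = 794880 - 30*3**(1/4)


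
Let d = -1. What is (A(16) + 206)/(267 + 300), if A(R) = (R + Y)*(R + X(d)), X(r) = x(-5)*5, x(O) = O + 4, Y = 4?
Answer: 142/189 ≈ 0.75132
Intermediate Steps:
x(O) = 4 + O
X(r) = -5 (X(r) = (4 - 5)*5 = -1*5 = -5)
A(R) = (-5 + R)*(4 + R) (A(R) = (R + 4)*(R - 5) = (4 + R)*(-5 + R) = (-5 + R)*(4 + R))
(A(16) + 206)/(267 + 300) = ((-20 + 16² - 1*16) + 206)/(267 + 300) = ((-20 + 256 - 16) + 206)/567 = (220 + 206)*(1/567) = 426*(1/567) = 142/189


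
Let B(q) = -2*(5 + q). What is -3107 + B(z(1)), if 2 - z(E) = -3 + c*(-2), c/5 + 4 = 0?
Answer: -3047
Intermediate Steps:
c = -20 (c = -20 + 5*0 = -20 + 0 = -20)
z(E) = -35 (z(E) = 2 - (-3 - 20*(-2)) = 2 - (-3 + 40) = 2 - 1*37 = 2 - 37 = -35)
B(q) = -10 - 2*q
-3107 + B(z(1)) = -3107 + (-10 - 2*(-35)) = -3107 + (-10 + 70) = -3107 + 60 = -3047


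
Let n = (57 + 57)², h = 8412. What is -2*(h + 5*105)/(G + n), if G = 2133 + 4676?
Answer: -17874/19805 ≈ -0.90250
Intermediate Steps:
G = 6809
n = 12996 (n = 114² = 12996)
-2*(h + 5*105)/(G + n) = -2*(8412 + 5*105)/(6809 + 12996) = -2*(8412 + 525)/19805 = -17874/19805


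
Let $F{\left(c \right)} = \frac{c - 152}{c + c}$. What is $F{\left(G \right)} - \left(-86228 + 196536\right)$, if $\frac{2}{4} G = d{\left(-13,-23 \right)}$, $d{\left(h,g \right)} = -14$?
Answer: $- \frac{1544267}{14} \approx -1.103 \cdot 10^{5}$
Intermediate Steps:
$G = -28$ ($G = 2 \left(-14\right) = -28$)
$F{\left(c \right)} = \frac{-152 + c}{2 c}$
$F{\left(G \right)} - \left(-86228 + 196536\right) = \frac{-152 - 28}{2 \left(-28\right)} - \left(-86228 + 196536\right) = \frac{1}{2} \left(- \frac{1}{28}\right) \left(-180\right) - 110308 = \frac{45}{14} - 110308 = - \frac{1544267}{14}$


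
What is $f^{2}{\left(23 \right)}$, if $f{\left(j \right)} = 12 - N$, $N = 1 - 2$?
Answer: $169$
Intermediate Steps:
$N = -1$ ($N = 1 - 2 = -1$)
$f{\left(j \right)} = 13$ ($f{\left(j \right)} = 12 - -1 = 12 + 1 = 13$)
$f^{2}{\left(23 \right)} = 13^{2} = 169$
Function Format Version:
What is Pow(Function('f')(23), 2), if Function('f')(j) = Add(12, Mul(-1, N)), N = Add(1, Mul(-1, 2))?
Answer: 169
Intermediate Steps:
N = -1 (N = Add(1, -2) = -1)
Function('f')(j) = 13 (Function('f')(j) = Add(12, Mul(-1, -1)) = Add(12, 1) = 13)
Pow(Function('f')(23), 2) = Pow(13, 2) = 169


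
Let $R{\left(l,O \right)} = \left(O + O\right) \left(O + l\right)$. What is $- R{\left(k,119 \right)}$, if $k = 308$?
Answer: $-101626$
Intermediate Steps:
$R{\left(l,O \right)} = 2 O \left(O + l\right)$
$- R{\left(k,119 \right)} = - 2 \cdot 119 \left(119 + 308\right) = - 2 \cdot 119 \cdot 427 = \left(-1\right) 101626 = -101626$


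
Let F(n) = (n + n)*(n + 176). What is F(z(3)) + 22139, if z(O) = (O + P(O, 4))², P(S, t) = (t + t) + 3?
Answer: 167963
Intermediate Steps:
P(S, t) = 3 + 2*t (P(S, t) = 2*t + 3 = 3 + 2*t)
z(O) = (11 + O)² (z(O) = (O + (3 + 2*4))² = (O + (3 + 8))² = (O + 11)² = (11 + O)²)
F(n) = 2*n*(176 + n) (F(n) = (2*n)*(176 + n) = 2*n*(176 + n))
F(z(3)) + 22139 = 2*(11 + 3)²*(176 + (11 + 3)²) + 22139 = 2*14²*(176 + 14²) + 22139 = 2*196*(176 + 196) + 22139 = 2*196*372 + 22139 = 145824 + 22139 = 167963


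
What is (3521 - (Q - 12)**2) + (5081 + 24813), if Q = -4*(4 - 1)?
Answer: 32839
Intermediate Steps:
Q = -12 (Q = -4*3 = -12)
(3521 - (Q - 12)**2) + (5081 + 24813) = (3521 - (-12 - 12)**2) + (5081 + 24813) = (3521 - 1*(-24)**2) + 29894 = (3521 - 1*576) + 29894 = (3521 - 576) + 29894 = 2945 + 29894 = 32839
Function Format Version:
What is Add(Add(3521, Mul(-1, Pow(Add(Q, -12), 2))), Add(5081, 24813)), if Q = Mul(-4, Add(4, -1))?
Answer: 32839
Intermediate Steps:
Q = -12 (Q = Mul(-4, 3) = -12)
Add(Add(3521, Mul(-1, Pow(Add(Q, -12), 2))), Add(5081, 24813)) = Add(Add(3521, Mul(-1, Pow(Add(-12, -12), 2))), Add(5081, 24813)) = Add(Add(3521, Mul(-1, Pow(-24, 2))), 29894) = Add(Add(3521, Mul(-1, 576)), 29894) = Add(Add(3521, -576), 29894) = Add(2945, 29894) = 32839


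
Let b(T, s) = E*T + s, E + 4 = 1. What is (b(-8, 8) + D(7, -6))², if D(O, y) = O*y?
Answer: 100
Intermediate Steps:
E = -3 (E = -4 + 1 = -3)
b(T, s) = s - 3*T (b(T, s) = -3*T + s = s - 3*T)
(b(-8, 8) + D(7, -6))² = ((8 - 3*(-8)) + 7*(-6))² = ((8 + 24) - 42)² = (32 - 42)² = (-10)² = 100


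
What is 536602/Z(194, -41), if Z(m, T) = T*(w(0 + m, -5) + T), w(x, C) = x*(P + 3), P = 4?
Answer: -536602/53997 ≈ -9.9376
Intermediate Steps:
w(x, C) = 7*x (w(x, C) = x*(4 + 3) = x*7 = 7*x)
Z(m, T) = T*(T + 7*m) (Z(m, T) = T*(7*(0 + m) + T) = T*(7*m + T) = T*(T + 7*m))
536602/Z(194, -41) = 536602/((-41*(-41 + 7*194))) = 536602/((-41*(-41 + 1358))) = 536602/((-41*1317)) = 536602/(-53997) = 536602*(-1/53997) = -536602/53997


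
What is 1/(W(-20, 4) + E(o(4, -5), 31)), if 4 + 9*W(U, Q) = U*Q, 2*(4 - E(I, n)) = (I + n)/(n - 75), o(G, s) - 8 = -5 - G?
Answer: -132/659 ≈ -0.20030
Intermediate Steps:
o(G, s) = 3 - G (o(G, s) = 8 + (-5 - G) = 3 - G)
E(I, n) = 4 - (I + n)/(2*(-75 + n)) (E(I, n) = 4 - (I + n)/(2*(n - 75)) = 4 - (I + n)/(2*(-75 + n)))
W(U, Q) = -4/9 + Q*U/9 (W(U, Q) = -4/9 + (U*Q)/9 = -4/9 + (Q*U)/9 = -4/9 + Q*U/9)
1/(W(-20, 4) + E(o(4, -5), 31)) = 1/((-4/9 + (1/9)*4*(-20)) + (-600 - (3 - 1*4) + 7*31)/(2*(-75 + 31))) = 1/((-4/9 - 80/9) + (1/2)*(-600 - (3 - 4) + 217)/(-44)) = 1/(-28/3 + (1/2)*(-1/44)*(-600 - 1*(-1) + 217)) = 1/(-28/3 + (1/2)*(-1/44)*(-600 + 1 + 217)) = 1/(-28/3 + (1/2)*(-1/44)*(-382)) = 1/(-28/3 + 191/44) = 1/(-659/132) = -132/659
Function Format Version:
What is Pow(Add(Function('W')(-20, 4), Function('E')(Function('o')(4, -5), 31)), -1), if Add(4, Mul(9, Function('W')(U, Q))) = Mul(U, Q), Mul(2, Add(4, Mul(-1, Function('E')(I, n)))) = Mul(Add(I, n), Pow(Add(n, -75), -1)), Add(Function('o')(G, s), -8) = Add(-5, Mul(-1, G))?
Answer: Rational(-132, 659) ≈ -0.20030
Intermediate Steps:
Function('o')(G, s) = Add(3, Mul(-1, G)) (Function('o')(G, s) = Add(8, Add(-5, Mul(-1, G))) = Add(3, Mul(-1, G)))
Function('E')(I, n) = Add(4, Mul(Rational(-1, 2), Pow(Add(-75, n), -1), Add(I, n))) (Function('E')(I, n) = Add(4, Mul(Rational(-1, 2), Mul(Add(I, n), Pow(Add(n, -75), -1)))) = Add(4, Mul(Rational(-1, 2), Mul(Add(I, n), Pow(Add(-75, n), -1)))) = Add(4, Mul(Rational(-1, 2), Mul(Pow(Add(-75, n), -1), Add(I, n)))) = Add(4, Mul(Rational(-1, 2), Pow(Add(-75, n), -1), Add(I, n))))
Function('W')(U, Q) = Add(Rational(-4, 9), Mul(Rational(1, 9), Q, U)) (Function('W')(U, Q) = Add(Rational(-4, 9), Mul(Rational(1, 9), Mul(U, Q))) = Add(Rational(-4, 9), Mul(Rational(1, 9), Mul(Q, U))) = Add(Rational(-4, 9), Mul(Rational(1, 9), Q, U)))
Pow(Add(Function('W')(-20, 4), Function('E')(Function('o')(4, -5), 31)), -1) = Pow(Add(Add(Rational(-4, 9), Mul(Rational(1, 9), 4, -20)), Mul(Rational(1, 2), Pow(Add(-75, 31), -1), Add(-600, Mul(-1, Add(3, Mul(-1, 4))), Mul(7, 31)))), -1) = Pow(Add(Add(Rational(-4, 9), Rational(-80, 9)), Mul(Rational(1, 2), Pow(-44, -1), Add(-600, Mul(-1, Add(3, -4)), 217))), -1) = Pow(Add(Rational(-28, 3), Mul(Rational(1, 2), Rational(-1, 44), Add(-600, Mul(-1, -1), 217))), -1) = Pow(Add(Rational(-28, 3), Mul(Rational(1, 2), Rational(-1, 44), Add(-600, 1, 217))), -1) = Pow(Add(Rational(-28, 3), Mul(Rational(1, 2), Rational(-1, 44), -382)), -1) = Pow(Add(Rational(-28, 3), Rational(191, 44)), -1) = Pow(Rational(-659, 132), -1) = Rational(-132, 659)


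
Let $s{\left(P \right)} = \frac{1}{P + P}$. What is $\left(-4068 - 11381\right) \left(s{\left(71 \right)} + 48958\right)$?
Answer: $- \frac{107402019613}{142} \approx -7.5635 \cdot 10^{8}$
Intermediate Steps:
$s{\left(P \right)} = \frac{1}{2 P}$
$\left(-4068 - 11381\right) \left(s{\left(71 \right)} + 48958\right) = \left(-4068 - 11381\right) \left(\frac{1}{2 \cdot 71} + 48958\right) = - 15449 \left(\frac{1}{2} \cdot \frac{1}{71} + 48958\right) = - 15449 \left(\frac{1}{142} + 48958\right) = \left(-15449\right) \frac{6952037}{142} = - \frac{107402019613}{142}$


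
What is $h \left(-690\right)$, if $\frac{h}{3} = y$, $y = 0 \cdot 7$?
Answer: $0$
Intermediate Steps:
$y = 0$
$h = 0$ ($h = 3 \cdot 0 = 0$)
$h \left(-690\right) = 0 \left(-690\right) = 0$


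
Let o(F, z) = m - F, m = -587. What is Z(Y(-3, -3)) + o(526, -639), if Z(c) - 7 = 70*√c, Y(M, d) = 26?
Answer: -1106 + 70*√26 ≈ -749.07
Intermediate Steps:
o(F, z) = -587 - F
Z(c) = 7 + 70*√c
Z(Y(-3, -3)) + o(526, -639) = (7 + 70*√26) + (-587 - 1*526) = (7 + 70*√26) + (-587 - 526) = (7 + 70*√26) - 1113 = -1106 + 70*√26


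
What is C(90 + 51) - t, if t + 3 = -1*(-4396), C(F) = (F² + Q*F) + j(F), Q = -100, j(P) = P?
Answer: 1529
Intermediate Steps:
C(F) = F² - 99*F (C(F) = (F² - 100*F) + F = F² - 99*F)
t = 4393 (t = -3 - 1*(-4396) = -3 + 4396 = 4393)
C(90 + 51) - t = (90 + 51)*(-99 + (90 + 51)) - 1*4393 = 141*(-99 + 141) - 4393 = 141*42 - 4393 = 5922 - 4393 = 1529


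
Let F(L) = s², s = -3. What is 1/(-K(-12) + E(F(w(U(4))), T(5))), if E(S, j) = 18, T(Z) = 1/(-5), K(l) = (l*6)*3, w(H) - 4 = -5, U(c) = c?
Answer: 1/234 ≈ 0.0042735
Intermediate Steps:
w(H) = -1 (w(H) = 4 - 5 = -1)
F(L) = 9 (F(L) = (-3)² = 9)
K(l) = 18*l (K(l) = (6*l)*3 = 18*l)
T(Z) = -⅕ (T(Z) = 1*(-⅕) = -⅕)
1/(-K(-12) + E(F(w(U(4))), T(5))) = 1/(-18*(-12) + 18) = 1/(-1*(-216) + 18) = 1/(216 + 18) = 1/234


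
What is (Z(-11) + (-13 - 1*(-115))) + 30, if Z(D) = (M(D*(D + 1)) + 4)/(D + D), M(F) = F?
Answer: 1395/11 ≈ 126.82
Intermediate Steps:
Z(D) = (4 + D*(1 + D))/(2*D) (Z(D) = (D*(D + 1) + 4)/(D + D) = (D*(1 + D) + 4)/((2*D)) = (4 + D*(1 + D))*(1/(2*D)) = (4 + D*(1 + D))/(2*D))
(Z(-11) + (-13 - 1*(-115))) + 30 = ((½)*(4 - 11*(1 - 11))/(-11) + (-13 - 1*(-115))) + 30 = ((½)*(-1/11)*(4 - 11*(-10)) + (-13 + 115)) + 30 = ((½)*(-1/11)*(4 + 110) + 102) + 30 = ((½)*(-1/11)*114 + 102) + 30 = (-57/11 + 102) + 30 = 1065/11 + 30 = 1395/11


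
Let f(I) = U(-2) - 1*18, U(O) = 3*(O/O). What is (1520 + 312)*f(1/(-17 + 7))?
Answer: -27480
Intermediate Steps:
U(O) = 3 (U(O) = 3*1 = 3)
f(I) = -15 (f(I) = 3 - 1*18 = 3 - 18 = -15)
(1520 + 312)*f(1/(-17 + 7)) = (1520 + 312)*(-15) = 1832*(-15) = -27480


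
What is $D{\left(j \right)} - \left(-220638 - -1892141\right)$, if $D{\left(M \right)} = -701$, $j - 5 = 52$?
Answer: $-1672204$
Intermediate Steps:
$j = 57$ ($j = 5 + 52 = 57$)
$D{\left(j \right)} - \left(-220638 - -1892141\right) = -701 - \left(-220638 - -1892141\right) = -701 - \left(-220638 + 1892141\right) = -701 - 1671503 = -1672204$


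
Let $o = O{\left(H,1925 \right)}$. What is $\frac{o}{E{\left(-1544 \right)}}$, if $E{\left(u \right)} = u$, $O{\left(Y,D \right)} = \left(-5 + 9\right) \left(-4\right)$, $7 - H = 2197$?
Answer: $\frac{2}{193} \approx 0.010363$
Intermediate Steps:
$H = -2190$ ($H = 7 - 2197 = -2190$)
$O{\left(Y,D \right)} = -16$ ($O{\left(Y,D \right)} = 4 \left(-4\right) = -16$)
$o = -16$
$\frac{o}{E{\left(-1544 \right)}} = - \frac{16}{-1544} = \left(-16\right) \left(- \frac{1}{1544}\right) = \frac{2}{193}$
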